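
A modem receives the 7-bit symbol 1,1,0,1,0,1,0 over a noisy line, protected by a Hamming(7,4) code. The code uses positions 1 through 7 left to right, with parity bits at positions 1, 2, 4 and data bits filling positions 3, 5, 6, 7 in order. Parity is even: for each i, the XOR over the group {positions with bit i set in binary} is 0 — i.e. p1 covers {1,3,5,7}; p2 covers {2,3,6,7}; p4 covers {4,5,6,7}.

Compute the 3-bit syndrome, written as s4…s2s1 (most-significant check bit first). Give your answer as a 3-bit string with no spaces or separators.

s1 (pos 1,3,5,7): 1⊕0⊕0⊕0 = 1
s2 (pos 2,3,6,7): 1⊕0⊕1⊕0 = 0
s4 (pos 4,5,6,7): 1⊕0⊕1⊕0 = 0
Syndrome s4…s1 = 001 → error at position 1.

001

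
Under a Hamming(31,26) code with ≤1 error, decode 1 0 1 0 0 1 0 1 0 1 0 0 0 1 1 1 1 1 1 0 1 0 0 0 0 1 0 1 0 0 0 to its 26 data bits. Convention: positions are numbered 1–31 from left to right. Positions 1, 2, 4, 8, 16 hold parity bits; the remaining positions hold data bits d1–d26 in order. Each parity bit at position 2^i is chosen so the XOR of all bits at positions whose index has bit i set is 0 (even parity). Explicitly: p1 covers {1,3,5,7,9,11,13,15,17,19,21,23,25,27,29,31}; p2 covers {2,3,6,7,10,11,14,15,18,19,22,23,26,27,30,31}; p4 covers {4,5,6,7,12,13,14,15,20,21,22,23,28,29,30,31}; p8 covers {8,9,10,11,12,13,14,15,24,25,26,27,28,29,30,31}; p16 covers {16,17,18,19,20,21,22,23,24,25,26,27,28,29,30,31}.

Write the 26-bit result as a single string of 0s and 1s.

s1 (pos 1,3,5,7,9,11,13,15,17,19,21,23,25,27,29,31): 1⊕1⊕0⊕0⊕0⊕0⊕0⊕1⊕1⊕1⊕1⊕0⊕0⊕0⊕0⊕0 = 0
s2 (pos 2,3,6,7,10,11,14,15,18,19,22,23,26,27,30,31): 0⊕1⊕1⊕0⊕1⊕0⊕1⊕1⊕1⊕1⊕0⊕0⊕1⊕0⊕0⊕0 = 0
s4 (pos 4,5,6,7,12,13,14,15,20,21,22,23,28,29,30,31): 0⊕0⊕1⊕0⊕0⊕0⊕1⊕1⊕0⊕1⊕0⊕0⊕1⊕0⊕0⊕0 = 1
s8 (pos 8,9,10,11,12,13,14,15,24,25,26,27,28,29,30,31): 1⊕0⊕1⊕0⊕0⊕0⊕1⊕1⊕0⊕0⊕1⊕0⊕1⊕0⊕0⊕0 = 0
s16 (pos 16,17,18,19,20,21,22,23,24,25,26,27,28,29,30,31): 1⊕1⊕1⊕1⊕0⊕1⊕0⊕0⊕0⊕0⊕1⊕0⊕1⊕0⊕0⊕0 = 1
Syndrome s16…s1 = 10100 → error at position 20.
Flip position 20: 1010010101000111111010000101000 → 1010010101000111111110000101000
Read data bits from positions 3,5,6,7,9,10,11,12,13,14,15,17,18,19,20,21,22,23,24,25,26,27,28,29,30,31: 10100100011111110000101000

10100100011111110000101000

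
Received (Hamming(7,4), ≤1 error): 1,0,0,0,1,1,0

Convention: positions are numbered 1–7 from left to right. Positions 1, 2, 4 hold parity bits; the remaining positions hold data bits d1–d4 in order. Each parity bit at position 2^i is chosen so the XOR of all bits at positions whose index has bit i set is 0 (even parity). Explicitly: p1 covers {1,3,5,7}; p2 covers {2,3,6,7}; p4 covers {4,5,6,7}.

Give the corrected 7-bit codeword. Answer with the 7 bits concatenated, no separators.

s1 (pos 1,3,5,7): 1⊕0⊕1⊕0 = 0
s2 (pos 2,3,6,7): 0⊕0⊕1⊕0 = 1
s4 (pos 4,5,6,7): 0⊕1⊕1⊕0 = 0
Syndrome s4…s1 = 010 → error at position 2.
Flip position 2: 1000110 → 1100110

1100110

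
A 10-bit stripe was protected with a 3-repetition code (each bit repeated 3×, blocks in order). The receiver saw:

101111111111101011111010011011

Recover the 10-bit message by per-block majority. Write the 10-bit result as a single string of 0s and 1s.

Block 1 (101): 2 ones → 1
Block 2 (111): 3 ones → 1
Block 3 (111): 3 ones → 1
Block 4 (111): 3 ones → 1
Block 5 (101): 2 ones → 1
Block 6 (011): 2 ones → 1
Block 7 (111): 3 ones → 1
Block 8 (010): 1 one → 0
Block 9 (011): 2 ones → 1
Block 10 (011): 2 ones → 1

1111111011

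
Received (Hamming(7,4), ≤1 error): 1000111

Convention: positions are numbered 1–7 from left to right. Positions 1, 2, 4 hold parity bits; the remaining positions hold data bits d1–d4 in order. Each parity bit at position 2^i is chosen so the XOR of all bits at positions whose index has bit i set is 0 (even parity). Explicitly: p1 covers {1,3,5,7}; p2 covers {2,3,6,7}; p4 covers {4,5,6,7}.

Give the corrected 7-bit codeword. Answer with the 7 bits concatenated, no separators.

s1 (pos 1,3,5,7): 1⊕0⊕1⊕1 = 1
s2 (pos 2,3,6,7): 0⊕0⊕1⊕1 = 0
s4 (pos 4,5,6,7): 0⊕1⊕1⊕1 = 1
Syndrome s4…s1 = 101 → error at position 5.
Flip position 5: 1000111 → 1000011

1000011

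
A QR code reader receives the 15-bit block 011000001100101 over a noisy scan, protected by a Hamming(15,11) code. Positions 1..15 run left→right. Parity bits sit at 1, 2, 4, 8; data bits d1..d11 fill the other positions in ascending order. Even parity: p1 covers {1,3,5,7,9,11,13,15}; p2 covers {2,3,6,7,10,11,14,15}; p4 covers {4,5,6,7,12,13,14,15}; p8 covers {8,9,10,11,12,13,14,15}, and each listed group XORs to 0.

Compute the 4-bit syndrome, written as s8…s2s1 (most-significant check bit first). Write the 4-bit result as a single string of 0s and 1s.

s1 (pos 1,3,5,7,9,11,13,15): 0⊕1⊕0⊕0⊕1⊕0⊕1⊕1 = 0
s2 (pos 2,3,6,7,10,11,14,15): 1⊕1⊕0⊕0⊕1⊕0⊕0⊕1 = 0
s4 (pos 4,5,6,7,12,13,14,15): 0⊕0⊕0⊕0⊕0⊕1⊕0⊕1 = 0
s8 (pos 8,9,10,11,12,13,14,15): 0⊕1⊕1⊕0⊕0⊕1⊕0⊕1 = 0
Syndrome s8…s1 = 0000 → no error.

0000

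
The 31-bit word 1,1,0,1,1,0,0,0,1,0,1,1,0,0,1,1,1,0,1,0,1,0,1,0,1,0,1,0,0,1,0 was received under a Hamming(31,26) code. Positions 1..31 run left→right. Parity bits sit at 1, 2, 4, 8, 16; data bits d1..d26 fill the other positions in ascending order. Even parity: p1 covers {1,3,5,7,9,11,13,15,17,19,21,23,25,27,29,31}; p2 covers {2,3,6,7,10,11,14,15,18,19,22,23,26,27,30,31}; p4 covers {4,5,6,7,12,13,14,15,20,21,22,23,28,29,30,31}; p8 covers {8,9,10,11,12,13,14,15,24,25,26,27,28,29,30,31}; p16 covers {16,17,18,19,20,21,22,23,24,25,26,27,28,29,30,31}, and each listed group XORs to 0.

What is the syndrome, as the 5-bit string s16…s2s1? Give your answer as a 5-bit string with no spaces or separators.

01111

s1 (pos 1,3,5,7,9,11,13,15,17,19,21,23,25,27,29,31): 1⊕0⊕1⊕0⊕1⊕1⊕0⊕1⊕1⊕1⊕1⊕1⊕1⊕1⊕0⊕0 = 1
s2 (pos 2,3,6,7,10,11,14,15,18,19,22,23,26,27,30,31): 1⊕0⊕0⊕0⊕0⊕1⊕0⊕1⊕0⊕1⊕0⊕1⊕0⊕1⊕1⊕0 = 1
s4 (pos 4,5,6,7,12,13,14,15,20,21,22,23,28,29,30,31): 1⊕1⊕0⊕0⊕1⊕0⊕0⊕1⊕0⊕1⊕0⊕1⊕0⊕0⊕1⊕0 = 1
s8 (pos 8,9,10,11,12,13,14,15,24,25,26,27,28,29,30,31): 0⊕1⊕0⊕1⊕1⊕0⊕0⊕1⊕0⊕1⊕0⊕1⊕0⊕0⊕1⊕0 = 1
s16 (pos 16,17,18,19,20,21,22,23,24,25,26,27,28,29,30,31): 1⊕1⊕0⊕1⊕0⊕1⊕0⊕1⊕0⊕1⊕0⊕1⊕0⊕0⊕1⊕0 = 0
Syndrome s16…s1 = 01111 → error at position 15.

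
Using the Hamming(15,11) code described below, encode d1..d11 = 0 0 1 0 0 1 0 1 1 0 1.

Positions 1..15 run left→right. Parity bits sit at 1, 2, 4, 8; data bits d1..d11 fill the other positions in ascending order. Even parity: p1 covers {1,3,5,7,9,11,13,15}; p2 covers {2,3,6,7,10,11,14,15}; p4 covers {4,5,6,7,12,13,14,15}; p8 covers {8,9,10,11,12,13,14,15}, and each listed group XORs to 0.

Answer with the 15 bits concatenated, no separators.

Place data at non-parity positions: p1 p2 0 p4 0 1 0 p8 0 1 0 1 1 0 1
p1 (pos 1,3,5,7,9,11,13,15): XOR of data positions = 0⊕0⊕0⊕0⊕0⊕1⊕1 = 0
p2 (pos 2,3,6,7,10,11,14,15): XOR of data positions = 0⊕1⊕0⊕1⊕0⊕0⊕1 = 1
p4 (pos 4,5,6,7,12,13,14,15): XOR of data positions = 0⊕1⊕0⊕1⊕1⊕0⊕1 = 0
p8 (pos 8,9,10,11,12,13,14,15): XOR of data positions = 0⊕1⊕0⊕1⊕1⊕0⊕1 = 0
Codeword: 010001000101101

010001000101101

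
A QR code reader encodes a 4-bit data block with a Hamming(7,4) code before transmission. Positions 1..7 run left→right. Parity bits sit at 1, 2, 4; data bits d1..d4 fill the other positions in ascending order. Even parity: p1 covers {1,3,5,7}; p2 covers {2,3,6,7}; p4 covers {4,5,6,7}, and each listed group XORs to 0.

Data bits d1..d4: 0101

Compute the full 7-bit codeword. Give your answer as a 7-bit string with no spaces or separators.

0100101

Place data at non-parity positions: p1 p2 0 p4 1 0 1
p1 (pos 1,3,5,7): XOR of data positions = 0⊕1⊕1 = 0
p2 (pos 2,3,6,7): XOR of data positions = 0⊕0⊕1 = 1
p4 (pos 4,5,6,7): XOR of data positions = 1⊕0⊕1 = 0
Codeword: 0100101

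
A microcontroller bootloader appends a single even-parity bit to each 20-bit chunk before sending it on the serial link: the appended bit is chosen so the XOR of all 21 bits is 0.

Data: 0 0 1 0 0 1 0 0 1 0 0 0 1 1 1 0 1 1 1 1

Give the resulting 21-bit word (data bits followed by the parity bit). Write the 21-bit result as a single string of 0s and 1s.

XOR of the 20 data bits: 0⊕0⊕1⊕0⊕0⊕1⊕0⊕0⊕1⊕0⊕0⊕0⊕1⊕1⊕1⊕0⊕1⊕1⊕1⊕1 = 0
Parity bit = 0 (so all 21 bits XOR to 0).

001001001000111011110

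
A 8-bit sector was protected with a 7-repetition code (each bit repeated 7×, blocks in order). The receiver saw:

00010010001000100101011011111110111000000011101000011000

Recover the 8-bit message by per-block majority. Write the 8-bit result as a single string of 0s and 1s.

00011010

Block 1 (0001001): 2 ones → 0
Block 2 (0001000): 1 one → 0
Block 3 (1001010): 3 ones → 0
Block 4 (1101111): 6 ones → 1
Block 5 (1110111): 6 ones → 1
Block 6 (0000000): 0 ones → 0
Block 7 (1110100): 4 ones → 1
Block 8 (0011000): 2 ones → 0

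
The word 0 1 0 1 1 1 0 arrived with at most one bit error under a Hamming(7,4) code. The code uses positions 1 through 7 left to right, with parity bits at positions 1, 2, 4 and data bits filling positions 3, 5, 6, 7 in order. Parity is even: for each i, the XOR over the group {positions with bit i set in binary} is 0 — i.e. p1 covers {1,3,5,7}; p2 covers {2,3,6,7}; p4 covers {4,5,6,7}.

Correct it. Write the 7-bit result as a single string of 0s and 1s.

s1 (pos 1,3,5,7): 0⊕0⊕1⊕0 = 1
s2 (pos 2,3,6,7): 1⊕0⊕1⊕0 = 0
s4 (pos 4,5,6,7): 1⊕1⊕1⊕0 = 1
Syndrome s4…s1 = 101 → error at position 5.
Flip position 5: 0101110 → 0101010

0101010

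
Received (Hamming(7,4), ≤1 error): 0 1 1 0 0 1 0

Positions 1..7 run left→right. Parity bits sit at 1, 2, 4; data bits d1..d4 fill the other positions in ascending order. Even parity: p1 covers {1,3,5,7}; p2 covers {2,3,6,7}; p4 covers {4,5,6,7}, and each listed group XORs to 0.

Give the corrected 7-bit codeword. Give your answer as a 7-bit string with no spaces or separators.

0110011

s1 (pos 1,3,5,7): 0⊕1⊕0⊕0 = 1
s2 (pos 2,3,6,7): 1⊕1⊕1⊕0 = 1
s4 (pos 4,5,6,7): 0⊕0⊕1⊕0 = 1
Syndrome s4…s1 = 111 → error at position 7.
Flip position 7: 0110010 → 0110011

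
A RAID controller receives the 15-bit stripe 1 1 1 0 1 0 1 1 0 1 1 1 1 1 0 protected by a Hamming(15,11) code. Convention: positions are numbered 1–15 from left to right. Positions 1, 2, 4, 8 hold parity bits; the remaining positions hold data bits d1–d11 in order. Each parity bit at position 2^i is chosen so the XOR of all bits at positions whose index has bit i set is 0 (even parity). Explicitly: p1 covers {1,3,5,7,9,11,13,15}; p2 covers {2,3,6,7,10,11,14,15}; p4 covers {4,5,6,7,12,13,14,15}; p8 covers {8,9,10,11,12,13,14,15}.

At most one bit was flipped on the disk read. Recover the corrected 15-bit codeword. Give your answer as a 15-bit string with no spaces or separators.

111110110111110

s1 (pos 1,3,5,7,9,11,13,15): 1⊕1⊕1⊕1⊕0⊕1⊕1⊕0 = 0
s2 (pos 2,3,6,7,10,11,14,15): 1⊕1⊕0⊕1⊕1⊕1⊕1⊕0 = 0
s4 (pos 4,5,6,7,12,13,14,15): 0⊕1⊕0⊕1⊕1⊕1⊕1⊕0 = 1
s8 (pos 8,9,10,11,12,13,14,15): 1⊕0⊕1⊕1⊕1⊕1⊕1⊕0 = 0
Syndrome s8…s1 = 0100 → error at position 4.
Flip position 4: 111010110111110 → 111110110111110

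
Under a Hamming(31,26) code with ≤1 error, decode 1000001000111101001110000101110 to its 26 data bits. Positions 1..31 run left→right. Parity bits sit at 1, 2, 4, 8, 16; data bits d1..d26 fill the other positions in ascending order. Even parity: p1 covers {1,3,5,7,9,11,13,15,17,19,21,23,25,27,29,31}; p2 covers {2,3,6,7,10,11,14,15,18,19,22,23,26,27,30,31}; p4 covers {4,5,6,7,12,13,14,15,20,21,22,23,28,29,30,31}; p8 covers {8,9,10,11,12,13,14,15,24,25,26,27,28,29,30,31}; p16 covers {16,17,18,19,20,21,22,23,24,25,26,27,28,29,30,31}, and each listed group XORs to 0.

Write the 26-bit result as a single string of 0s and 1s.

s1 (pos 1,3,5,7,9,11,13,15,17,19,21,23,25,27,29,31): 1⊕0⊕0⊕1⊕0⊕1⊕1⊕0⊕0⊕1⊕1⊕0⊕0⊕0⊕1⊕0 = 1
s2 (pos 2,3,6,7,10,11,14,15,18,19,22,23,26,27,30,31): 0⊕0⊕0⊕1⊕0⊕1⊕1⊕0⊕0⊕1⊕0⊕0⊕1⊕0⊕1⊕0 = 0
s4 (pos 4,5,6,7,12,13,14,15,20,21,22,23,28,29,30,31): 0⊕0⊕0⊕1⊕1⊕1⊕1⊕0⊕1⊕1⊕0⊕0⊕1⊕1⊕1⊕0 = 1
s8 (pos 8,9,10,11,12,13,14,15,24,25,26,27,28,29,30,31): 0⊕0⊕0⊕1⊕1⊕1⊕1⊕0⊕0⊕0⊕1⊕0⊕1⊕1⊕1⊕0 = 0
s16 (pos 16,17,18,19,20,21,22,23,24,25,26,27,28,29,30,31): 1⊕0⊕0⊕1⊕1⊕1⊕0⊕0⊕0⊕0⊕1⊕0⊕1⊕1⊕1⊕0 = 0
Syndrome s16…s1 = 00101 → error at position 5.
Flip position 5: 1000001000111101001110000101110 → 1000101000111101001110000101110
Read data bits from positions 3,5,6,7,9,10,11,12,13,14,15,17,18,19,20,21,22,23,24,25,26,27,28,29,30,31: 01010011110001110000101110

01010011110001110000101110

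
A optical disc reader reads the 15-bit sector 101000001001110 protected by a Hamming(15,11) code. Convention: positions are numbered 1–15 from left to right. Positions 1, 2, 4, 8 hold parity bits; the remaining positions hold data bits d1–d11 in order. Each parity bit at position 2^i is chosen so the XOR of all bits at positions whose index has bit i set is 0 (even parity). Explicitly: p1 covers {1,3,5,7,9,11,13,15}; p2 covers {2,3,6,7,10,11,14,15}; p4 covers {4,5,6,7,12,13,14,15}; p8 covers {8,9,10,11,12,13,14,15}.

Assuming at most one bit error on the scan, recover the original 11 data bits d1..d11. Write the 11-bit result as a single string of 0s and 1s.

s1 (pos 1,3,5,7,9,11,13,15): 1⊕1⊕0⊕0⊕1⊕0⊕1⊕0 = 0
s2 (pos 2,3,6,7,10,11,14,15): 0⊕1⊕0⊕0⊕0⊕0⊕1⊕0 = 0
s4 (pos 4,5,6,7,12,13,14,15): 0⊕0⊕0⊕0⊕1⊕1⊕1⊕0 = 1
s8 (pos 8,9,10,11,12,13,14,15): 0⊕1⊕0⊕0⊕1⊕1⊕1⊕0 = 0
Syndrome s8…s1 = 0100 → error at position 4.
Flip position 4: 101000001001110 → 101100001001110
Read data bits from positions 3,5,6,7,9,10,11,12,13,14,15: 10001001110

10001001110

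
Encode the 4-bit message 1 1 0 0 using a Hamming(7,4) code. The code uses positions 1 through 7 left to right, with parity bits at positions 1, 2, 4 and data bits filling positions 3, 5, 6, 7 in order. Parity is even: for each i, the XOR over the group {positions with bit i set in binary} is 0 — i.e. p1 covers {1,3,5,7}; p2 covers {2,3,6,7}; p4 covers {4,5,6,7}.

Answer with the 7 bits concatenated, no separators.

Place data at non-parity positions: p1 p2 1 p4 1 0 0
p1 (pos 1,3,5,7): XOR of data positions = 1⊕1⊕0 = 0
p2 (pos 2,3,6,7): XOR of data positions = 1⊕0⊕0 = 1
p4 (pos 4,5,6,7): XOR of data positions = 1⊕0⊕0 = 1
Codeword: 0111100

0111100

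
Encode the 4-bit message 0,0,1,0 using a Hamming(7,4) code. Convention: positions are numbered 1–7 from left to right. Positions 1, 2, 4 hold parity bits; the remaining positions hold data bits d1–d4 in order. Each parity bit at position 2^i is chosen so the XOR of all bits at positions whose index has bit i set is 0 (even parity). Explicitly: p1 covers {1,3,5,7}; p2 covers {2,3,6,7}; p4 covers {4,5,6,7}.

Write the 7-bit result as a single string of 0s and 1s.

Place data at non-parity positions: p1 p2 0 p4 0 1 0
p1 (pos 1,3,5,7): XOR of data positions = 0⊕0⊕0 = 0
p2 (pos 2,3,6,7): XOR of data positions = 0⊕1⊕0 = 1
p4 (pos 4,5,6,7): XOR of data positions = 0⊕1⊕0 = 1
Codeword: 0101010

0101010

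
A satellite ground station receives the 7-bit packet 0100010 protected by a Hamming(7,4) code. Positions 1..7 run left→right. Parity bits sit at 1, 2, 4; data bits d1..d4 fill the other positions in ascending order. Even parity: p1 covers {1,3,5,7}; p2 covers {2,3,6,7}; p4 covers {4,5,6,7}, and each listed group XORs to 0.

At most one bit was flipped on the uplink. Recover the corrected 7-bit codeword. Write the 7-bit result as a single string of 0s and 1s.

s1 (pos 1,3,5,7): 0⊕0⊕0⊕0 = 0
s2 (pos 2,3,6,7): 1⊕0⊕1⊕0 = 0
s4 (pos 4,5,6,7): 0⊕0⊕1⊕0 = 1
Syndrome s4…s1 = 100 → error at position 4.
Flip position 4: 0100010 → 0101010

0101010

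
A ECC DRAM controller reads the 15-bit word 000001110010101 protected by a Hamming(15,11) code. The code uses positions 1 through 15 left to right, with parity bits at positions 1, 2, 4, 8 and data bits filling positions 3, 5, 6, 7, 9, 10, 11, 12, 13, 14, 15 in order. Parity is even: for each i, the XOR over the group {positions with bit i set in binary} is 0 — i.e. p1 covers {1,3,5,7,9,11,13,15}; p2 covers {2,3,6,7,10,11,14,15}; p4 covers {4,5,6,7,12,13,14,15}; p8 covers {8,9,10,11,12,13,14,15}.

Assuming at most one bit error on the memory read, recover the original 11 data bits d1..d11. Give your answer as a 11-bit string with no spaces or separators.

s1 (pos 1,3,5,7,9,11,13,15): 0⊕0⊕0⊕1⊕0⊕1⊕1⊕1 = 0
s2 (pos 2,3,6,7,10,11,14,15): 0⊕0⊕1⊕1⊕0⊕1⊕0⊕1 = 0
s4 (pos 4,5,6,7,12,13,14,15): 0⊕0⊕1⊕1⊕0⊕1⊕0⊕1 = 0
s8 (pos 8,9,10,11,12,13,14,15): 1⊕0⊕0⊕1⊕0⊕1⊕0⊕1 = 0
Syndrome s8…s1 = 0000 → no error.
Read data bits from positions 3,5,6,7,9,10,11,12,13,14,15: 00110010101

00110010101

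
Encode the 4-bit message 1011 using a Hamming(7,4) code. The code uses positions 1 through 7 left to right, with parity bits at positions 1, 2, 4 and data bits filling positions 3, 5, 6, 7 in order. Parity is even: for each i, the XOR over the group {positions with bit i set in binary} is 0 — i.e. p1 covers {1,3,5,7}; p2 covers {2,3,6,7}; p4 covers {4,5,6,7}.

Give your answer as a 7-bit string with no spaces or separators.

0110011

Place data at non-parity positions: p1 p2 1 p4 0 1 1
p1 (pos 1,3,5,7): XOR of data positions = 1⊕0⊕1 = 0
p2 (pos 2,3,6,7): XOR of data positions = 1⊕1⊕1 = 1
p4 (pos 4,5,6,7): XOR of data positions = 0⊕1⊕1 = 0
Codeword: 0110011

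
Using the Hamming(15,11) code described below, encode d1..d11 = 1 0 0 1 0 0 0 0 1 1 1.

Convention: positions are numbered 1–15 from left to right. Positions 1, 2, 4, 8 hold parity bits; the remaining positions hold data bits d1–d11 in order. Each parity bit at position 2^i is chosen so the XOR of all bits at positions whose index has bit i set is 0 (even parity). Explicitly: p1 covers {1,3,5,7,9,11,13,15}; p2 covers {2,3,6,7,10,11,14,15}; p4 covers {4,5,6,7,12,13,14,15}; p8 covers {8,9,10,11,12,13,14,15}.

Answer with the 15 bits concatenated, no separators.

001000110000111

Place data at non-parity positions: p1 p2 1 p4 0 0 1 p8 0 0 0 0 1 1 1
p1 (pos 1,3,5,7,9,11,13,15): XOR of data positions = 1⊕0⊕1⊕0⊕0⊕1⊕1 = 0
p2 (pos 2,3,6,7,10,11,14,15): XOR of data positions = 1⊕0⊕1⊕0⊕0⊕1⊕1 = 0
p4 (pos 4,5,6,7,12,13,14,15): XOR of data positions = 0⊕0⊕1⊕0⊕1⊕1⊕1 = 0
p8 (pos 8,9,10,11,12,13,14,15): XOR of data positions = 0⊕0⊕0⊕0⊕1⊕1⊕1 = 1
Codeword: 001000110000111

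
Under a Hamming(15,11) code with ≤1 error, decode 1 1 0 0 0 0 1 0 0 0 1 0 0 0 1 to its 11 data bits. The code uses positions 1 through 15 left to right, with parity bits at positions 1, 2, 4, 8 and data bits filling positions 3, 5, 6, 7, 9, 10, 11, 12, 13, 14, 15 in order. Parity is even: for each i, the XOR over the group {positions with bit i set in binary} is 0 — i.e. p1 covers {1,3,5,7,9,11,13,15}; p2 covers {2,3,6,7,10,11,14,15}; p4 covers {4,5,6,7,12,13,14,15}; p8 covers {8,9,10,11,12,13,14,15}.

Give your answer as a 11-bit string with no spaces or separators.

00010010001

s1 (pos 1,3,5,7,9,11,13,15): 1⊕0⊕0⊕1⊕0⊕1⊕0⊕1 = 0
s2 (pos 2,3,6,7,10,11,14,15): 1⊕0⊕0⊕1⊕0⊕1⊕0⊕1 = 0
s4 (pos 4,5,6,7,12,13,14,15): 0⊕0⊕0⊕1⊕0⊕0⊕0⊕1 = 0
s8 (pos 8,9,10,11,12,13,14,15): 0⊕0⊕0⊕1⊕0⊕0⊕0⊕1 = 0
Syndrome s8…s1 = 0000 → no error.
Read data bits from positions 3,5,6,7,9,10,11,12,13,14,15: 00010010001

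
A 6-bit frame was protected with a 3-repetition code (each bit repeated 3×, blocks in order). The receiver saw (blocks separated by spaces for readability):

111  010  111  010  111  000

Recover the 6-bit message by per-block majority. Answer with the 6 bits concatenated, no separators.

Block 1 (111): 3 ones → 1
Block 2 (010): 1 one → 0
Block 3 (111): 3 ones → 1
Block 4 (010): 1 one → 0
Block 5 (111): 3 ones → 1
Block 6 (000): 0 ones → 0

101010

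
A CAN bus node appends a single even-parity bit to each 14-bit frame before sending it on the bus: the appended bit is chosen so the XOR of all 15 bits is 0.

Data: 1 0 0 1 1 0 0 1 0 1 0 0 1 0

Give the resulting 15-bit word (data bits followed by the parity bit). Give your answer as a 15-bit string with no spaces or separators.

XOR of the 14 data bits: 1⊕0⊕0⊕1⊕1⊕0⊕0⊕1⊕0⊕1⊕0⊕0⊕1⊕0 = 0
Parity bit = 0 (so all 15 bits XOR to 0).

100110010100100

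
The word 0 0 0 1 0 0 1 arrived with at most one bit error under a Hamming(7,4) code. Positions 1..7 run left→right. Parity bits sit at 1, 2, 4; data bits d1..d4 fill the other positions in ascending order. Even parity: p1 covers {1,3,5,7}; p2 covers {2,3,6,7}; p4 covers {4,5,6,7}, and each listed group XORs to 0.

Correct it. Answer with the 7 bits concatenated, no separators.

s1 (pos 1,3,5,7): 0⊕0⊕0⊕1 = 1
s2 (pos 2,3,6,7): 0⊕0⊕0⊕1 = 1
s4 (pos 4,5,6,7): 1⊕0⊕0⊕1 = 0
Syndrome s4…s1 = 011 → error at position 3.
Flip position 3: 0001001 → 0011001

0011001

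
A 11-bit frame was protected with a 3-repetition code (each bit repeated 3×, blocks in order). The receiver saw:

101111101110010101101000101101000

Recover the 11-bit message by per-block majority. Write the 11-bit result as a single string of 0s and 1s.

11110110110

Block 1 (101): 2 ones → 1
Block 2 (111): 3 ones → 1
Block 3 (101): 2 ones → 1
Block 4 (110): 2 ones → 1
Block 5 (010): 1 one → 0
Block 6 (101): 2 ones → 1
Block 7 (101): 2 ones → 1
Block 8 (000): 0 ones → 0
Block 9 (101): 2 ones → 1
Block 10 (101): 2 ones → 1
Block 11 (000): 0 ones → 0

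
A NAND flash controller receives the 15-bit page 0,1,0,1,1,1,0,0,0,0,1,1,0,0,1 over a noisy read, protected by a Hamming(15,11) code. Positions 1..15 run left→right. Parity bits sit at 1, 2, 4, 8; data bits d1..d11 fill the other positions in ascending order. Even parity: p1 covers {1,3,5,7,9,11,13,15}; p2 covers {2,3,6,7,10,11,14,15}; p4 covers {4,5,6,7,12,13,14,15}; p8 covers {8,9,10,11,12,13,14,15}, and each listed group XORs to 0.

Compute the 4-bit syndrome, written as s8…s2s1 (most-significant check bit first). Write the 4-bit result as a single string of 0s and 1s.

s1 (pos 1,3,5,7,9,11,13,15): 0⊕0⊕1⊕0⊕0⊕1⊕0⊕1 = 1
s2 (pos 2,3,6,7,10,11,14,15): 1⊕0⊕1⊕0⊕0⊕1⊕0⊕1 = 0
s4 (pos 4,5,6,7,12,13,14,15): 1⊕1⊕1⊕0⊕1⊕0⊕0⊕1 = 1
s8 (pos 8,9,10,11,12,13,14,15): 0⊕0⊕0⊕1⊕1⊕0⊕0⊕1 = 1
Syndrome s8…s1 = 1101 → error at position 13.

1101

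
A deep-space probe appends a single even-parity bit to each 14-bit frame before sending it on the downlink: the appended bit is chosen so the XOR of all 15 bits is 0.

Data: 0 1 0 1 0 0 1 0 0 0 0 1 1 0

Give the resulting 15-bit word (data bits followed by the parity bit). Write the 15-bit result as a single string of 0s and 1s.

XOR of the 14 data bits: 0⊕1⊕0⊕1⊕0⊕0⊕1⊕0⊕0⊕0⊕0⊕1⊕1⊕0 = 1
Parity bit = 1 (so all 15 bits XOR to 0).

010100100001101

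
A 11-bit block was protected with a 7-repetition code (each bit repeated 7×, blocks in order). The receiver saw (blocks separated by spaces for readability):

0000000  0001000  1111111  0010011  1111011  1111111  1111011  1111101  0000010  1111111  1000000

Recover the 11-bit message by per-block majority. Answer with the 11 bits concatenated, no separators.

00101111010

Block 1 (0000000): 0 ones → 0
Block 2 (0001000): 1 one → 0
Block 3 (1111111): 7 ones → 1
Block 4 (0010011): 3 ones → 0
Block 5 (1111011): 6 ones → 1
Block 6 (1111111): 7 ones → 1
Block 7 (1111011): 6 ones → 1
Block 8 (1111101): 6 ones → 1
Block 9 (0000010): 1 one → 0
Block 10 (1111111): 7 ones → 1
Block 11 (1000000): 1 one → 0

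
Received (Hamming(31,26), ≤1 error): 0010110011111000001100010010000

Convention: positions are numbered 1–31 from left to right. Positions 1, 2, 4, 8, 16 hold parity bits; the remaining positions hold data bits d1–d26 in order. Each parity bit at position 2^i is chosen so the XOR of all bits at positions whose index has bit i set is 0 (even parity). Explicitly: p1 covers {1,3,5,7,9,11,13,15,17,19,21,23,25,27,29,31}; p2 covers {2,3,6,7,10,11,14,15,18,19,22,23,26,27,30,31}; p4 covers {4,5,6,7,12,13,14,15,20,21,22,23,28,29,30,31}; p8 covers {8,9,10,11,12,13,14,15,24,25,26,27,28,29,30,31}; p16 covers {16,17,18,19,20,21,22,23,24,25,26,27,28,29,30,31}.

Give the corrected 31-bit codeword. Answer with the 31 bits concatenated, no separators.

s1 (pos 1,3,5,7,9,11,13,15,17,19,21,23,25,27,29,31): 0⊕1⊕1⊕0⊕1⊕1⊕1⊕0⊕0⊕1⊕0⊕0⊕0⊕1⊕0⊕0 = 1
s2 (pos 2,3,6,7,10,11,14,15,18,19,22,23,26,27,30,31): 0⊕1⊕1⊕0⊕1⊕1⊕0⊕0⊕0⊕1⊕0⊕0⊕0⊕1⊕0⊕0 = 0
s4 (pos 4,5,6,7,12,13,14,15,20,21,22,23,28,29,30,31): 0⊕1⊕1⊕0⊕1⊕1⊕0⊕0⊕1⊕0⊕0⊕0⊕0⊕0⊕0⊕0 = 1
s8 (pos 8,9,10,11,12,13,14,15,24,25,26,27,28,29,30,31): 0⊕1⊕1⊕1⊕1⊕1⊕0⊕0⊕1⊕0⊕0⊕1⊕0⊕0⊕0⊕0 = 1
s16 (pos 16,17,18,19,20,21,22,23,24,25,26,27,28,29,30,31): 0⊕0⊕0⊕1⊕1⊕0⊕0⊕0⊕1⊕0⊕0⊕1⊕0⊕0⊕0⊕0 = 0
Syndrome s16…s1 = 01101 → error at position 13.
Flip position 13: 0010110011111000001100010010000 → 0010110011110000001100010010000

0010110011110000001100010010000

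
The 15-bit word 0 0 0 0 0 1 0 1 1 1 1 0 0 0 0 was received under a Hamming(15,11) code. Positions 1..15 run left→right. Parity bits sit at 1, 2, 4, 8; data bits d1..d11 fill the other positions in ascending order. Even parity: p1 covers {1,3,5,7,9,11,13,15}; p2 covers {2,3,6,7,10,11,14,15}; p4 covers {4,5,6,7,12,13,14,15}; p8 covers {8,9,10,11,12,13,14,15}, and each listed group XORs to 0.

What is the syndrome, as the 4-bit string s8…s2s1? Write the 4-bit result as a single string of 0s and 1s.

s1 (pos 1,3,5,7,9,11,13,15): 0⊕0⊕0⊕0⊕1⊕1⊕0⊕0 = 0
s2 (pos 2,3,6,7,10,11,14,15): 0⊕0⊕1⊕0⊕1⊕1⊕0⊕0 = 1
s4 (pos 4,5,6,7,12,13,14,15): 0⊕0⊕1⊕0⊕0⊕0⊕0⊕0 = 1
s8 (pos 8,9,10,11,12,13,14,15): 1⊕1⊕1⊕1⊕0⊕0⊕0⊕0 = 0
Syndrome s8…s1 = 0110 → error at position 6.

0110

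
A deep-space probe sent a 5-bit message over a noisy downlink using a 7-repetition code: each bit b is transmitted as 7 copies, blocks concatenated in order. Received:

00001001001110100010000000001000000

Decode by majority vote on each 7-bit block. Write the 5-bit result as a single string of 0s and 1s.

01000

Block 1 (0000100): 1 one → 0
Block 2 (1001110): 4 ones → 1
Block 3 (1000100): 2 ones → 0
Block 4 (0000000): 0 ones → 0
Block 5 (1000000): 1 one → 0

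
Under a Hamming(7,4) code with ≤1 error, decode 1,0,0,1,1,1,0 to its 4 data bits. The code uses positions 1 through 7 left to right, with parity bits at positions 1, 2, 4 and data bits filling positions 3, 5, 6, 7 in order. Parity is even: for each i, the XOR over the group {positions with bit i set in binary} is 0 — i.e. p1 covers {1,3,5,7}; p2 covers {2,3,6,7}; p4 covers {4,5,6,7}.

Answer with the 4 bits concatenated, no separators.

s1 (pos 1,3,5,7): 1⊕0⊕1⊕0 = 0
s2 (pos 2,3,6,7): 0⊕0⊕1⊕0 = 1
s4 (pos 4,5,6,7): 1⊕1⊕1⊕0 = 1
Syndrome s4…s1 = 110 → error at position 6.
Flip position 6: 1001110 → 1001100
Read data bits from positions 3,5,6,7: 0100

0100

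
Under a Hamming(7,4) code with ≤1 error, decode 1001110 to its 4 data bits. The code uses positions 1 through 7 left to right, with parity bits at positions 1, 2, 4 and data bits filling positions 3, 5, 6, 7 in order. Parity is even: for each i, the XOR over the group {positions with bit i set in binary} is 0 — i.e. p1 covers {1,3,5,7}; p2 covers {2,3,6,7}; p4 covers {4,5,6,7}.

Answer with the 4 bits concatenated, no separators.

s1 (pos 1,3,5,7): 1⊕0⊕1⊕0 = 0
s2 (pos 2,3,6,7): 0⊕0⊕1⊕0 = 1
s4 (pos 4,5,6,7): 1⊕1⊕1⊕0 = 1
Syndrome s4…s1 = 110 → error at position 6.
Flip position 6: 1001110 → 1001100
Read data bits from positions 3,5,6,7: 0100

0100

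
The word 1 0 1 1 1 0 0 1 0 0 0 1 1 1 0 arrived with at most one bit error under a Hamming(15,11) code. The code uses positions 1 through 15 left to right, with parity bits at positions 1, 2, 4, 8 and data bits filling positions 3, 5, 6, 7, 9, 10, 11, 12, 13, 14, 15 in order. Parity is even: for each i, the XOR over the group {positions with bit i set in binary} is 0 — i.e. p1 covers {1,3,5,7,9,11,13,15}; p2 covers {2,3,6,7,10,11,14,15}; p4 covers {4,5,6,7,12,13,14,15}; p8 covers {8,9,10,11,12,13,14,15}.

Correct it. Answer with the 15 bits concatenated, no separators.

s1 (pos 1,3,5,7,9,11,13,15): 1⊕1⊕1⊕0⊕0⊕0⊕1⊕0 = 0
s2 (pos 2,3,6,7,10,11,14,15): 0⊕1⊕0⊕0⊕0⊕0⊕1⊕0 = 0
s4 (pos 4,5,6,7,12,13,14,15): 1⊕1⊕0⊕0⊕1⊕1⊕1⊕0 = 1
s8 (pos 8,9,10,11,12,13,14,15): 1⊕0⊕0⊕0⊕1⊕1⊕1⊕0 = 0
Syndrome s8…s1 = 0100 → error at position 4.
Flip position 4: 101110010001110 → 101010010001110

101010010001110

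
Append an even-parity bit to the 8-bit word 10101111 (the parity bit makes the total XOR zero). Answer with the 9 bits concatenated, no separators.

101011110

XOR of the 8 data bits: 1⊕0⊕1⊕0⊕1⊕1⊕1⊕1 = 0
Parity bit = 0 (so all 9 bits XOR to 0).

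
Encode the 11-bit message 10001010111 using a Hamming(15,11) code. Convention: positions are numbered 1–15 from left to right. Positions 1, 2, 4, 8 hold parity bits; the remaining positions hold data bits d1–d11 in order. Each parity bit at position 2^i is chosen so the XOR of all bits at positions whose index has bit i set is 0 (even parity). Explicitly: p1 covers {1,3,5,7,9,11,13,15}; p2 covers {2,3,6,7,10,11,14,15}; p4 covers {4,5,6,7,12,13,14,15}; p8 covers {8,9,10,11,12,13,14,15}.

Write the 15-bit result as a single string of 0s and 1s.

Place data at non-parity positions: p1 p2 1 p4 0 0 0 p8 1 0 1 0 1 1 1
p1 (pos 1,3,5,7,9,11,13,15): XOR of data positions = 1⊕0⊕0⊕1⊕1⊕1⊕1 = 1
p2 (pos 2,3,6,7,10,11,14,15): XOR of data positions = 1⊕0⊕0⊕0⊕1⊕1⊕1 = 0
p4 (pos 4,5,6,7,12,13,14,15): XOR of data positions = 0⊕0⊕0⊕0⊕1⊕1⊕1 = 1
p8 (pos 8,9,10,11,12,13,14,15): XOR of data positions = 1⊕0⊕1⊕0⊕1⊕1⊕1 = 1
Codeword: 101100011010111

101100011010111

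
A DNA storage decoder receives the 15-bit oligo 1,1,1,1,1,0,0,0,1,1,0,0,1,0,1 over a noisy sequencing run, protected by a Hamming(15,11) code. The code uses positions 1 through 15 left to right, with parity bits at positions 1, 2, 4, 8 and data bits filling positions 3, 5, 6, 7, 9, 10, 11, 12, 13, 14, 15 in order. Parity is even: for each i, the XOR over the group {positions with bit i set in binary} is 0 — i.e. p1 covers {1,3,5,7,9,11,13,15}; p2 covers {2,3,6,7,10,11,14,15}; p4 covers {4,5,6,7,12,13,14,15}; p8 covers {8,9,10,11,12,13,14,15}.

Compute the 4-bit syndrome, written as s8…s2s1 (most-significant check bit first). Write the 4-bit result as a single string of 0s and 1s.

0000

s1 (pos 1,3,5,7,9,11,13,15): 1⊕1⊕1⊕0⊕1⊕0⊕1⊕1 = 0
s2 (pos 2,3,6,7,10,11,14,15): 1⊕1⊕0⊕0⊕1⊕0⊕0⊕1 = 0
s4 (pos 4,5,6,7,12,13,14,15): 1⊕1⊕0⊕0⊕0⊕1⊕0⊕1 = 0
s8 (pos 8,9,10,11,12,13,14,15): 0⊕1⊕1⊕0⊕0⊕1⊕0⊕1 = 0
Syndrome s8…s1 = 0000 → no error.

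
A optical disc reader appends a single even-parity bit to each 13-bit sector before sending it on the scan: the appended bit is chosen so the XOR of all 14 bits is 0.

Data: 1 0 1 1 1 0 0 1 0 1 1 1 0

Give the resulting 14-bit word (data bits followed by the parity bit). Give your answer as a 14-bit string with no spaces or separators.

XOR of the 13 data bits: 1⊕0⊕1⊕1⊕1⊕0⊕0⊕1⊕0⊕1⊕1⊕1⊕0 = 0
Parity bit = 0 (so all 14 bits XOR to 0).

10111001011100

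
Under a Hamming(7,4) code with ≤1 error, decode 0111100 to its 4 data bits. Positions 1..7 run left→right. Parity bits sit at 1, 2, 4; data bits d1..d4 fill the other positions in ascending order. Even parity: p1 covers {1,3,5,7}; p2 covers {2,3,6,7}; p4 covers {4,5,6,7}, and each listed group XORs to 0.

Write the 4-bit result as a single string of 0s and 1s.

s1 (pos 1,3,5,7): 0⊕1⊕1⊕0 = 0
s2 (pos 2,3,6,7): 1⊕1⊕0⊕0 = 0
s4 (pos 4,5,6,7): 1⊕1⊕0⊕0 = 0
Syndrome s4…s1 = 000 → no error.
Read data bits from positions 3,5,6,7: 1100

1100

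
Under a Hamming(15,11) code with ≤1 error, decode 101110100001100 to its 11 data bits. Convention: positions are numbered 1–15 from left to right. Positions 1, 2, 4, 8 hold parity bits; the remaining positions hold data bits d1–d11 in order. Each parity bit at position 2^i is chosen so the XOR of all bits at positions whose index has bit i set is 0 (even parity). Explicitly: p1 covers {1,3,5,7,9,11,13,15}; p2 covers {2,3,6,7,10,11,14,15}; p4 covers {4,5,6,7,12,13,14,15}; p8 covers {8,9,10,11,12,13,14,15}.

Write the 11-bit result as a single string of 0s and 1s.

10010001100

s1 (pos 1,3,5,7,9,11,13,15): 1⊕1⊕1⊕1⊕0⊕0⊕1⊕0 = 1
s2 (pos 2,3,6,7,10,11,14,15): 0⊕1⊕0⊕1⊕0⊕0⊕0⊕0 = 0
s4 (pos 4,5,6,7,12,13,14,15): 1⊕1⊕0⊕1⊕1⊕1⊕0⊕0 = 1
s8 (pos 8,9,10,11,12,13,14,15): 0⊕0⊕0⊕0⊕1⊕1⊕0⊕0 = 0
Syndrome s8…s1 = 0101 → error at position 5.
Flip position 5: 101110100001100 → 101100100001100
Read data bits from positions 3,5,6,7,9,10,11,12,13,14,15: 10010001100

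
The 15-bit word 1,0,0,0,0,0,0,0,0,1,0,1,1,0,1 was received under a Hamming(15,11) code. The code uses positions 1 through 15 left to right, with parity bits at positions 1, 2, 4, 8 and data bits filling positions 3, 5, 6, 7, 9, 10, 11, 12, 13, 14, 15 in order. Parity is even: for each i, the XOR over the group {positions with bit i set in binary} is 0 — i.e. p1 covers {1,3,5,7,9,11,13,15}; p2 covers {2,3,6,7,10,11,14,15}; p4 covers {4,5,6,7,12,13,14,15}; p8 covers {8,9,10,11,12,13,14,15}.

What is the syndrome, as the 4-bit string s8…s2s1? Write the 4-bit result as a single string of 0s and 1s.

s1 (pos 1,3,5,7,9,11,13,15): 1⊕0⊕0⊕0⊕0⊕0⊕1⊕1 = 1
s2 (pos 2,3,6,7,10,11,14,15): 0⊕0⊕0⊕0⊕1⊕0⊕0⊕1 = 0
s4 (pos 4,5,6,7,12,13,14,15): 0⊕0⊕0⊕0⊕1⊕1⊕0⊕1 = 1
s8 (pos 8,9,10,11,12,13,14,15): 0⊕0⊕1⊕0⊕1⊕1⊕0⊕1 = 0
Syndrome s8…s1 = 0101 → error at position 5.

0101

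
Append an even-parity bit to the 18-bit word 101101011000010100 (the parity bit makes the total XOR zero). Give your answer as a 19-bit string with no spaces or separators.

XOR of the 18 data bits: 1⊕0⊕1⊕1⊕0⊕1⊕0⊕1⊕1⊕0⊕0⊕0⊕0⊕1⊕0⊕1⊕0⊕0 = 0
Parity bit = 0 (so all 19 bits XOR to 0).

1011010110000101000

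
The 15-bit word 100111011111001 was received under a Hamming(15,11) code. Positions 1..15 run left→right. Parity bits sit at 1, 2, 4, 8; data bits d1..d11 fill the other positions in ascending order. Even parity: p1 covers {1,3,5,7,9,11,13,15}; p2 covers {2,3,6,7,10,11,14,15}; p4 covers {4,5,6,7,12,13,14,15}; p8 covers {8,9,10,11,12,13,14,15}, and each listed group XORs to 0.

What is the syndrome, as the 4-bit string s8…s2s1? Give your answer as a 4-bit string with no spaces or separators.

s1 (pos 1,3,5,7,9,11,13,15): 1⊕0⊕1⊕0⊕1⊕1⊕0⊕1 = 1
s2 (pos 2,3,6,7,10,11,14,15): 0⊕0⊕1⊕0⊕1⊕1⊕0⊕1 = 0
s4 (pos 4,5,6,7,12,13,14,15): 1⊕1⊕1⊕0⊕1⊕0⊕0⊕1 = 1
s8 (pos 8,9,10,11,12,13,14,15): 1⊕1⊕1⊕1⊕1⊕0⊕0⊕1 = 0
Syndrome s8…s1 = 0101 → error at position 5.

0101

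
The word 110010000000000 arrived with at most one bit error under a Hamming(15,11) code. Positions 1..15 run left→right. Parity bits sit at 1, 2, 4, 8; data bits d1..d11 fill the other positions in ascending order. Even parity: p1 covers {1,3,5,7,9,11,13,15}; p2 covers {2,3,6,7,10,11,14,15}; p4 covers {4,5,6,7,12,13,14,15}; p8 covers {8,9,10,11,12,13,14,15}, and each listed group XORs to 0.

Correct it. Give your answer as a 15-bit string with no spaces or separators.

s1 (pos 1,3,5,7,9,11,13,15): 1⊕0⊕1⊕0⊕0⊕0⊕0⊕0 = 0
s2 (pos 2,3,6,7,10,11,14,15): 1⊕0⊕0⊕0⊕0⊕0⊕0⊕0 = 1
s4 (pos 4,5,6,7,12,13,14,15): 0⊕1⊕0⊕0⊕0⊕0⊕0⊕0 = 1
s8 (pos 8,9,10,11,12,13,14,15): 0⊕0⊕0⊕0⊕0⊕0⊕0⊕0 = 0
Syndrome s8…s1 = 0110 → error at position 6.
Flip position 6: 110010000000000 → 110011000000000

110011000000000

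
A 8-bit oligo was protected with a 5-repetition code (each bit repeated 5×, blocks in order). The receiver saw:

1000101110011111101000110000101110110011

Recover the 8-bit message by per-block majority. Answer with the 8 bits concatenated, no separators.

01110011

Block 1 (10001): 2 ones → 0
Block 2 (01110): 3 ones → 1
Block 3 (01111): 4 ones → 1
Block 4 (11010): 3 ones → 1
Block 5 (00110): 2 ones → 0
Block 6 (00010): 1 one → 0
Block 7 (11101): 4 ones → 1
Block 8 (10011): 3 ones → 1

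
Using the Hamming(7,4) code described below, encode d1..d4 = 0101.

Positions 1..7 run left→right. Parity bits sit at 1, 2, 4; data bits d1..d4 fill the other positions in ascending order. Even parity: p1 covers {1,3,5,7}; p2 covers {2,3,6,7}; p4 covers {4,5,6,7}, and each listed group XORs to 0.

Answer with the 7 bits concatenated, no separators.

0100101

Place data at non-parity positions: p1 p2 0 p4 1 0 1
p1 (pos 1,3,5,7): XOR of data positions = 0⊕1⊕1 = 0
p2 (pos 2,3,6,7): XOR of data positions = 0⊕0⊕1 = 1
p4 (pos 4,5,6,7): XOR of data positions = 1⊕0⊕1 = 0
Codeword: 0100101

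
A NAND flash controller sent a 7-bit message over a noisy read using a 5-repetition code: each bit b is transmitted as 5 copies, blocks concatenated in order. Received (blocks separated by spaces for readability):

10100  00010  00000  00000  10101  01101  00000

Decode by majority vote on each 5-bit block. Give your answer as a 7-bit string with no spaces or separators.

0000110

Block 1 (10100): 2 ones → 0
Block 2 (00010): 1 one → 0
Block 3 (00000): 0 ones → 0
Block 4 (00000): 0 ones → 0
Block 5 (10101): 3 ones → 1
Block 6 (01101): 3 ones → 1
Block 7 (00000): 0 ones → 0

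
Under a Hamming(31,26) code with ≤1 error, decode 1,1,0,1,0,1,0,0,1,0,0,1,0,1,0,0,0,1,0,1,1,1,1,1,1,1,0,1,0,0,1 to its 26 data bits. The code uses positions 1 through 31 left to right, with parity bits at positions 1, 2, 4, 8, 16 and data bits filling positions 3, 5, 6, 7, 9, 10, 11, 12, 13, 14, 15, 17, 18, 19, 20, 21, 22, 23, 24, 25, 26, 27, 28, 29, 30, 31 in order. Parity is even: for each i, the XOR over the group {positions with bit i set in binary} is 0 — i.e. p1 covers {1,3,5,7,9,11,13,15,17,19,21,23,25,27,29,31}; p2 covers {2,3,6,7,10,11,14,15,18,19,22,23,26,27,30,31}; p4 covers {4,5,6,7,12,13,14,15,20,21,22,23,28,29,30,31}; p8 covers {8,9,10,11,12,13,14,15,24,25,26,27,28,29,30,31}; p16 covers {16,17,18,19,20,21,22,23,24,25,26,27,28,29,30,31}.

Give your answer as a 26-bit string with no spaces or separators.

s1 (pos 1,3,5,7,9,11,13,15,17,19,21,23,25,27,29,31): 1⊕0⊕0⊕0⊕1⊕0⊕0⊕0⊕0⊕0⊕1⊕1⊕1⊕0⊕0⊕1 = 0
s2 (pos 2,3,6,7,10,11,14,15,18,19,22,23,26,27,30,31): 1⊕0⊕1⊕0⊕0⊕0⊕1⊕0⊕1⊕0⊕1⊕1⊕1⊕0⊕0⊕1 = 0
s4 (pos 4,5,6,7,12,13,14,15,20,21,22,23,28,29,30,31): 1⊕0⊕1⊕0⊕1⊕0⊕1⊕0⊕1⊕1⊕1⊕1⊕1⊕0⊕0⊕1 = 0
s8 (pos 8,9,10,11,12,13,14,15,24,25,26,27,28,29,30,31): 0⊕1⊕0⊕0⊕1⊕0⊕1⊕0⊕1⊕1⊕1⊕0⊕1⊕0⊕0⊕1 = 0
s16 (pos 16,17,18,19,20,21,22,23,24,25,26,27,28,29,30,31): 0⊕0⊕1⊕0⊕1⊕1⊕1⊕1⊕1⊕1⊕1⊕0⊕1⊕0⊕0⊕1 = 0
Syndrome s16…s1 = 00000 → no error.
Read data bits from positions 3,5,6,7,9,10,11,12,13,14,15,17,18,19,20,21,22,23,24,25,26,27,28,29,30,31: 00101001010010111111101001

00101001010010111111101001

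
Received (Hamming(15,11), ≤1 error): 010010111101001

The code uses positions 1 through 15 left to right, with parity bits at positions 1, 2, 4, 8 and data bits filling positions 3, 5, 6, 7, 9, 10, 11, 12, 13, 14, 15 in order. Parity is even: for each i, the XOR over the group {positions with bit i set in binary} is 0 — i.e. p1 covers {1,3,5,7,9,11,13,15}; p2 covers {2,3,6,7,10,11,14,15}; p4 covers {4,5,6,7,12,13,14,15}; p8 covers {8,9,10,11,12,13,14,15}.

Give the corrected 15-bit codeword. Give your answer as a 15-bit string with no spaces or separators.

010010101101001

s1 (pos 1,3,5,7,9,11,13,15): 0⊕0⊕1⊕1⊕1⊕0⊕0⊕1 = 0
s2 (pos 2,3,6,7,10,11,14,15): 1⊕0⊕0⊕1⊕1⊕0⊕0⊕1 = 0
s4 (pos 4,5,6,7,12,13,14,15): 0⊕1⊕0⊕1⊕1⊕0⊕0⊕1 = 0
s8 (pos 8,9,10,11,12,13,14,15): 1⊕1⊕1⊕0⊕1⊕0⊕0⊕1 = 1
Syndrome s8…s1 = 1000 → error at position 8.
Flip position 8: 010010111101001 → 010010101101001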